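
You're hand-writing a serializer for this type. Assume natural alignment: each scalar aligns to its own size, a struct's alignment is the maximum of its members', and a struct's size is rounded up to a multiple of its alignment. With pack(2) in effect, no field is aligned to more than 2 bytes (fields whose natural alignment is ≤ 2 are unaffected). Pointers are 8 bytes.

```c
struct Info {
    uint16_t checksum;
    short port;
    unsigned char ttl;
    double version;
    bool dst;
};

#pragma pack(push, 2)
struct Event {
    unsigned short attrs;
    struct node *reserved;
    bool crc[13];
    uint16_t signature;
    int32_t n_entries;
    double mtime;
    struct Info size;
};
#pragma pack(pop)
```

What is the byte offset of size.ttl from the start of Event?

42

Info: @0: checksum [2B, align 2] → 2; @2: port [2B, align 2] → 4; @4: ttl [1B, align 1] → 5; +3 pad (align 8); @8: version [8B, align 8] → 16; @16: dst [1B, align 1] → 17; +7 tail pad (align 8); size 24, align 8
@0: attrs [2B, align 2] → 2
@2: reserved [8B, align 2] → 10
@10: crc [13B, align 1] → 23
+1 pad (align 2)
@24: signature [2B, align 2] → 26
@26: n_entries [4B, align 2] → 30
@30: mtime [8B, align 2] → 38
@38: size [24B, align 2] → 62
within Info: ttl at 4
38 + 4 = 42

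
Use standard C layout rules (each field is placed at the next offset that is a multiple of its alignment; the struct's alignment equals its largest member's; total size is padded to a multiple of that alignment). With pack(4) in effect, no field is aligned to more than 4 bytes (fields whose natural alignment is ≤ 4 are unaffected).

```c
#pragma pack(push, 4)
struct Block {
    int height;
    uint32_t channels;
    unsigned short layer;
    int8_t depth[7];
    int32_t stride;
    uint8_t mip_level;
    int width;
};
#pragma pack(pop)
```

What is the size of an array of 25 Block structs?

0..4  height  (4B, 4-aligned)
4..8  channels  (4B, 4-aligned)
8..10  layer  (2B, 2-aligned)
10..17  depth  (7B, 1-aligned)
17..20  -- padding (3B)
20..24  stride  (4B, 4-aligned)
24..25  mip_level  (1B, 1-aligned)
25..28  -- padding (3B)
28..32  width  (4B, 4-aligned)
sizeof = 32, alignof = 4
array of 25: 25 × 32 = 800

800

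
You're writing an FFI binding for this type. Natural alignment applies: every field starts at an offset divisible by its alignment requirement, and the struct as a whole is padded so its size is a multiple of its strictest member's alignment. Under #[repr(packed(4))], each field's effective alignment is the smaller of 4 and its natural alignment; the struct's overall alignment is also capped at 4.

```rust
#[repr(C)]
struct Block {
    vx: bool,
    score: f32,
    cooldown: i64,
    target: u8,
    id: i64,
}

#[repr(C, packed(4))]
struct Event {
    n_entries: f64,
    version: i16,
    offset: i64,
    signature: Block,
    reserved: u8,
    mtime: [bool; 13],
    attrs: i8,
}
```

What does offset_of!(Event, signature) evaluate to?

Block: @0: vx [1B, align 1] → 1; +3 pad (align 4); @4: score [4B, align 4] → 8; @8: cooldown [8B, align 8] → 16; @16: target [1B, align 1] → 17; +7 pad (align 8); @24: id [8B, align 8] → 32; size 32, align 8
@0: n_entries [8B, align 4] → 8
@8: version [2B, align 2] → 10
+2 pad (align 4)
@12: offset [8B, align 4] → 20
@20: signature [32B, align 4] → 52

20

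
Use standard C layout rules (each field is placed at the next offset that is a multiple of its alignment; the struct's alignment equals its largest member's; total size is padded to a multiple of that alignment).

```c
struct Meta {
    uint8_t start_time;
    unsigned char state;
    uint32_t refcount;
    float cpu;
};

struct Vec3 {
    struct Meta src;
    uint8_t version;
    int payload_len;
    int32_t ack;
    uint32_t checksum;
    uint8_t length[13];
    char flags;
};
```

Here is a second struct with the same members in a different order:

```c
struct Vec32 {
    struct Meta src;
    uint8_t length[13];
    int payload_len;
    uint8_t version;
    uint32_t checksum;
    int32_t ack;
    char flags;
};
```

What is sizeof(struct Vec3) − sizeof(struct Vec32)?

Meta: start_time at 0 (size 1, align 1) → ends 1; state at 1 (size 1, align 1) → ends 2; pad 2 to align 4 for refcount; refcount at 4 (size 4, align 4) → ends 8; cpu at 8 (size 4, align 4) → ends 12; total 12 bytes, alignment 4
src at 0 (size 12, align 4) → ends 12
version at 12 (size 1, align 1) → ends 13
pad 3 to align 4 for payload_len
payload_len at 16 (size 4, align 4) → ends 20
ack at 20 (size 4, align 4) → ends 24
checksum at 24 (size 4, align 4) → ends 28
length at 28 (size 13, align 1) → ends 41
flags at 41 (size 1, align 1) → ends 42
tail pad 2 to reach multiple of 4
total 44 bytes, alignment 4
— Vec32 —
src at 0 (size 12, align 4) → ends 12
length at 12 (size 13, align 1) → ends 25
pad 3 to align 4 for payload_len
payload_len at 28 (size 4, align 4) → ends 32
version at 32 (size 1, align 1) → ends 33
pad 3 to align 4 for checksum
checksum at 36 (size 4, align 4) → ends 40
ack at 40 (size 4, align 4) → ends 44
flags at 44 (size 1, align 1) → ends 45
tail pad 3 to reach multiple of 4
total 48 bytes, alignment 4
44 − 48 = -4

-4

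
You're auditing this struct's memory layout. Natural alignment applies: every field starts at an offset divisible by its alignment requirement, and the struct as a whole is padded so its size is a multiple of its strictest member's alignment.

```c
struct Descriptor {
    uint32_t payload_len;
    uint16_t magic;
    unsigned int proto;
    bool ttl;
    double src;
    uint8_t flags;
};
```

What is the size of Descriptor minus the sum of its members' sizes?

0..4  payload_len  (4B, 4-aligned)
4..6  magic  (2B, 2-aligned)
6..8  -- padding (2B)
8..12  proto  (4B, 4-aligned)
12..13  ttl  (1B, 1-aligned)
13..16  -- padding (3B)
16..24  src  (8B, 8-aligned)
24..25  flags  (1B, 1-aligned)
25..32  -- tail padding (7B)
sizeof = 32, alignof = 8
data bytes 20, size 32 → padding 12

12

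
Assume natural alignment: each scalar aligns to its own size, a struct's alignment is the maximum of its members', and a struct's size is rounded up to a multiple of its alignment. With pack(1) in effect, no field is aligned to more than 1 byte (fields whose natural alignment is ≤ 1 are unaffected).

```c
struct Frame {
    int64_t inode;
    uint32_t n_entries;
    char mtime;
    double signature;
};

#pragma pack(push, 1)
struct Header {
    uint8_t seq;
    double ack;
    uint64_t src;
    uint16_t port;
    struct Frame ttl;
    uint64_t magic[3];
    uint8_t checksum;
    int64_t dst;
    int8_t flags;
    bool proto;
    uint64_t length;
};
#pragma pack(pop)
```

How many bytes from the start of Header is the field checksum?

Frame: 0..8  inode  (8B, 8-aligned); 8..12  n_entries  (4B, 4-aligned); 12..13  mtime  (1B, 1-aligned); 13..16  -- padding (3B); 16..24  signature  (8B, 8-aligned); sizeof = 24, alignof = 8
0..1  seq  (1B, 1-aligned)
1..9  ack  (8B, 1-aligned)
9..17  src  (8B, 1-aligned)
17..19  port  (2B, 1-aligned)
19..43  ttl  (24B, 1-aligned)
43..67  magic  (24B, 1-aligned)
67..68  checksum  (1B, 1-aligned)

67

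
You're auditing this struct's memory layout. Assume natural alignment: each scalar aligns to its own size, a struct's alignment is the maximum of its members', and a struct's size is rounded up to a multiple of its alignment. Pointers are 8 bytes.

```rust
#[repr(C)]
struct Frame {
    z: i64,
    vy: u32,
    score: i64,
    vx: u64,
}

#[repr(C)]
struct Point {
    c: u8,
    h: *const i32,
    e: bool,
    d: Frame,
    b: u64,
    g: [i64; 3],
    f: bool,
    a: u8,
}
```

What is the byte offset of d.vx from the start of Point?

48

Frame: z at 0 (size 8, align 8) → ends 8; vy at 8 (size 4, align 4) → ends 12; pad 4 to align 8 for score; score at 16 (size 8, align 8) → ends 24; vx at 24 (size 8, align 8) → ends 32; total 32 bytes, alignment 8
c at 0 (size 1, align 1) → ends 1
pad 7 to align 8 for h
h at 8 (size 8, align 8) → ends 16
e at 16 (size 1, align 1) → ends 17
pad 7 to align 8 for d
d at 24 (size 32, align 8) → ends 56
within Frame: vx at 24
24 + 24 = 48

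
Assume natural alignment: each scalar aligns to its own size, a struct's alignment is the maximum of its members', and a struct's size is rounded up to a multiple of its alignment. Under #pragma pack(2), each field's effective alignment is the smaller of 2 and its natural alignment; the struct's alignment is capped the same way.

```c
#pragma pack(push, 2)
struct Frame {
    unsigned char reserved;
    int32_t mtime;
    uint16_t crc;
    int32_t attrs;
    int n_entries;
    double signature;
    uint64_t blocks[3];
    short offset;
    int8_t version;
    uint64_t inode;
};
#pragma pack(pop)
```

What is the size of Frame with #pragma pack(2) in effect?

0..1  reserved  (1B, 1-aligned)
1..2  -- padding (1B)
2..6  mtime  (4B, 2-aligned)
6..8  crc  (2B, 2-aligned)
8..12  attrs  (4B, 2-aligned)
12..16  n_entries  (4B, 2-aligned)
16..24  signature  (8B, 2-aligned)
24..48  blocks  (24B, 2-aligned)
48..50  offset  (2B, 2-aligned)
50..51  version  (1B, 1-aligned)
51..52  -- padding (1B)
52..60  inode  (8B, 2-aligned)
sizeof = 60, alignof = 2

60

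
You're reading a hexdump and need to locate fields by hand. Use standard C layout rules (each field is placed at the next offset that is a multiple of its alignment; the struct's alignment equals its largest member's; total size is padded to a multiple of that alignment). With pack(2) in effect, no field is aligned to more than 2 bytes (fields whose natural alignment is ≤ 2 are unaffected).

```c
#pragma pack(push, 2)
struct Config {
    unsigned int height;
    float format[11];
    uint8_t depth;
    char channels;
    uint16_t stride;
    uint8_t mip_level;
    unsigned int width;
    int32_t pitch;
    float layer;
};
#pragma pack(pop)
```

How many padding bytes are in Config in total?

1

height at 0 (size 4, align 2) → ends 4
format at 4 (size 44, align 2) → ends 48
depth at 48 (size 1, align 1) → ends 49
channels at 49 (size 1, align 1) → ends 50
stride at 50 (size 2, align 2) → ends 52
mip_level at 52 (size 1, align 1) → ends 53
pad 1 to align 2 for width
width at 54 (size 4, align 2) → ends 58
pitch at 58 (size 4, align 2) → ends 62
layer at 62 (size 4, align 2) → ends 66
total 66 bytes, alignment 2
data bytes 65, size 66 → padding 1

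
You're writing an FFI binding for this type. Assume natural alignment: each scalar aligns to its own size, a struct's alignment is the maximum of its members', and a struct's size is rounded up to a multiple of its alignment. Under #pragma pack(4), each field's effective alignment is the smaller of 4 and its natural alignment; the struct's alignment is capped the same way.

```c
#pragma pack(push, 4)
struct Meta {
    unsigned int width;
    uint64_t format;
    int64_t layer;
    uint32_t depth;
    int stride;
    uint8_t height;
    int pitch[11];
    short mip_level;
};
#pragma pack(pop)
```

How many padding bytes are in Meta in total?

5

width at 0 (size 4, align 4) → ends 4
format at 4 (size 8, align 4) → ends 12
layer at 12 (size 8, align 4) → ends 20
depth at 20 (size 4, align 4) → ends 24
stride at 24 (size 4, align 4) → ends 28
height at 28 (size 1, align 1) → ends 29
pad 3 to align 4 for pitch
pitch at 32 (size 44, align 4) → ends 76
mip_level at 76 (size 2, align 2) → ends 78
tail pad 2 to reach multiple of 4
total 80 bytes, alignment 4
data bytes 75, size 80 → padding 5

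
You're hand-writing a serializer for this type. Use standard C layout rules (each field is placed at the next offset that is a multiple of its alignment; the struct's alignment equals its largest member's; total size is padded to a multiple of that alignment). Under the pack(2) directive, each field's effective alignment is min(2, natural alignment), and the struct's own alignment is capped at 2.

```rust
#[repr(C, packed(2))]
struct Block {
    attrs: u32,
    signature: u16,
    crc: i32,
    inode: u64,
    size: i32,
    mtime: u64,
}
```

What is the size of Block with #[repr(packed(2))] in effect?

@0: attrs [4B, align 2] → 4
@4: signature [2B, align 2] → 6
@6: crc [4B, align 2] → 10
@10: inode [8B, align 2] → 18
@18: size [4B, align 2] → 22
@22: mtime [8B, align 2] → 30
size 30, align 2

30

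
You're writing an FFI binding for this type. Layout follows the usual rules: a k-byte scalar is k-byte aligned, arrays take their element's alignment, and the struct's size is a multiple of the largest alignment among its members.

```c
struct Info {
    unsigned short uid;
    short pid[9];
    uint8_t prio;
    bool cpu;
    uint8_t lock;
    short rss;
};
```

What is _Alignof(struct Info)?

2

member alignments: uid=2, pid=2, prio=1, cpu=1, lock=1, rss=2
max = 2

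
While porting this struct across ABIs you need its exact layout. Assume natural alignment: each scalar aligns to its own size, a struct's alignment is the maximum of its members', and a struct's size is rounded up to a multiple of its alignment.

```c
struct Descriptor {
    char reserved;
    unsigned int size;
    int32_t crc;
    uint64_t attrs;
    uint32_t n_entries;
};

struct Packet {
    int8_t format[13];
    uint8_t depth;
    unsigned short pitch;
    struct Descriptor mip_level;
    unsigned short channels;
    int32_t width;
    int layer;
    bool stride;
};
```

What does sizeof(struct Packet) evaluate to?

Descriptor: reserved at 0 (size 1, align 1) → ends 1; pad 3 to align 4 for size; size at 4 (size 4, align 4) → ends 8; crc at 8 (size 4, align 4) → ends 12; pad 4 to align 8 for attrs; attrs at 16 (size 8, align 8) → ends 24; n_entries at 24 (size 4, align 4) → ends 28; tail pad 4 to reach multiple of 8; total 32 bytes, alignment 8
format at 0 (size 13, align 1) → ends 13
depth at 13 (size 1, align 1) → ends 14
pitch at 14 (size 2, align 2) → ends 16
mip_level at 16 (size 32, align 8) → ends 48
channels at 48 (size 2, align 2) → ends 50
pad 2 to align 4 for width
width at 52 (size 4, align 4) → ends 56
layer at 56 (size 4, align 4) → ends 60
stride at 60 (size 1, align 1) → ends 61
tail pad 3 to reach multiple of 8
total 64 bytes, alignment 8

64 bytes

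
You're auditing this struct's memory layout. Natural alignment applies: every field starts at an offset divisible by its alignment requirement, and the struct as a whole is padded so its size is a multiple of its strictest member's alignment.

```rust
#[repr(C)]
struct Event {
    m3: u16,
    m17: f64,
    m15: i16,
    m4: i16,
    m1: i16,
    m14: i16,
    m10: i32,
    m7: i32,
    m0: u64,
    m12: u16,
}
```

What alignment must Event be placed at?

8

member alignments: m3=2, m17=8, m15=2, m4=2, m1=2, m14=2, m10=4, m7=4, m0=8, m12=2
max = 8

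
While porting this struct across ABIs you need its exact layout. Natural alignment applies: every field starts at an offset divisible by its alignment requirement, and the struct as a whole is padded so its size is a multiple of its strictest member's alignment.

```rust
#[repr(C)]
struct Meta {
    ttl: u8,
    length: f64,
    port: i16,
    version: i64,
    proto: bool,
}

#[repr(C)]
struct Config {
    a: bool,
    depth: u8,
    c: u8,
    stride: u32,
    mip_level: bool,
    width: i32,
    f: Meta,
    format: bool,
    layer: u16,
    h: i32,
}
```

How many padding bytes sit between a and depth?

Meta: ttl at 0 (size 1, align 1) → ends 1; pad 7 to align 8 for length; length at 8 (size 8, align 8) → ends 16; port at 16 (size 2, align 2) → ends 18; pad 6 to align 8 for version; version at 24 (size 8, align 8) → ends 32; proto at 32 (size 1, align 1) → ends 33; tail pad 7 to reach multiple of 8; total 40 bytes, alignment 8
a at 0 (size 1, align 1) → ends 1
depth at 1 (size 1, align 1) → ends 2

0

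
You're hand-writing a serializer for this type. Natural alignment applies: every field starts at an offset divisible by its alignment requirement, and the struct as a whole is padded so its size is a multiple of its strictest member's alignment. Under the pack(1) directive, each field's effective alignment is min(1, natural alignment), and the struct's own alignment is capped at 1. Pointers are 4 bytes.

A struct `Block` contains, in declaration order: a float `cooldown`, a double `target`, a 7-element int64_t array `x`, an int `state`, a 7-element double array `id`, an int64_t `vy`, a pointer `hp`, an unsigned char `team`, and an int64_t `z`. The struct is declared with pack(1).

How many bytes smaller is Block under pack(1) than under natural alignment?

natural layout:
  cooldown at 0 (size 4, align 4) → ends 4
  pad 4 to align 8 for target
  target at 8 (size 8, align 8) → ends 16
  x at 16 (size 56, align 8) → ends 72
  state at 72 (size 4, align 4) → ends 76
  pad 4 to align 8 for id
  id at 80 (size 56, align 8) → ends 136
  vy at 136 (size 8, align 8) → ends 144
  hp at 144 (size 4, align 4) → ends 148
  team at 148 (size 1, align 1) → ends 149
  pad 3 to align 8 for z
  z at 152 (size 8, align 8) → ends 160
  total 160 bytes, alignment 8
packed(1) layout:
  cooldown at 0 (size 4, align 1) → ends 4
  target at 4 (size 8, align 1) → ends 12
  x at 12 (size 56, align 1) → ends 68
  state at 68 (size 4, align 1) → ends 72
  id at 72 (size 56, align 1) → ends 128
  vy at 128 (size 8, align 1) → ends 136
  hp at 136 (size 4, align 1) → ends 140
  team at 140 (size 1, align 1) → ends 141
  z at 141 (size 8, align 1) → ends 149
  total 149 bytes, alignment 1
160 − 149 = 11

11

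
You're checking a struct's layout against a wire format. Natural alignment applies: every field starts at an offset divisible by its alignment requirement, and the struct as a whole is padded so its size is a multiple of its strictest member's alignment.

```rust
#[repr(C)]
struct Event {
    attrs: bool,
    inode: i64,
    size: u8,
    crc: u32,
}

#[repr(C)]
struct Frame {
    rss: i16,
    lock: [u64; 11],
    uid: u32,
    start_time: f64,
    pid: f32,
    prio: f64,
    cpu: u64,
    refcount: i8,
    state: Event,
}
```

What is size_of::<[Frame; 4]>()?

Event: 0..1  attrs  (1B, 1-aligned); 1..8  -- padding (7B); 8..16  inode  (8B, 8-aligned); 16..17  size  (1B, 1-aligned); 17..20  -- padding (3B); 20..24  crc  (4B, 4-aligned); sizeof = 24, alignof = 8
0..2  rss  (2B, 2-aligned)
2..8  -- padding (6B)
8..96  lock  (88B, 8-aligned)
96..100  uid  (4B, 4-aligned)
100..104  -- padding (4B)
104..112  start_time  (8B, 8-aligned)
112..116  pid  (4B, 4-aligned)
116..120  -- padding (4B)
120..128  prio  (8B, 8-aligned)
128..136  cpu  (8B, 8-aligned)
136..137  refcount  (1B, 1-aligned)
137..144  -- padding (7B)
144..168  state  (24B, 8-aligned)
sizeof = 168, alignof = 8
array of 4: 4 × 168 = 672

672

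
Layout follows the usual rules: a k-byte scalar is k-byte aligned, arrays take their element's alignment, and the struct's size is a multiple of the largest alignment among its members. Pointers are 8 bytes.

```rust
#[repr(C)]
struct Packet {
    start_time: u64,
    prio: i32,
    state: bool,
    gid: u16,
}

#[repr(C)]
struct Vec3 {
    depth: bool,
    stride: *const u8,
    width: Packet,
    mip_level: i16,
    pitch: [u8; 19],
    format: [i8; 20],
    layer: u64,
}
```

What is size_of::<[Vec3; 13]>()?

Packet: @0: start_time [8B, align 8] → 8; @8: prio [4B, align 4] → 12; @12: state [1B, align 1] → 13; +1 pad (align 2); @14: gid [2B, align 2] → 16; size 16, align 8
@0: depth [1B, align 1] → 1
+7 pad (align 8)
@8: stride [8B, align 8] → 16
@16: width [16B, align 8] → 32
@32: mip_level [2B, align 2] → 34
@34: pitch [19B, align 1] → 53
@53: format [20B, align 1] → 73
+7 pad (align 8)
@80: layer [8B, align 8] → 88
size 88, align 8
array of 13: 13 × 88 = 1144

1144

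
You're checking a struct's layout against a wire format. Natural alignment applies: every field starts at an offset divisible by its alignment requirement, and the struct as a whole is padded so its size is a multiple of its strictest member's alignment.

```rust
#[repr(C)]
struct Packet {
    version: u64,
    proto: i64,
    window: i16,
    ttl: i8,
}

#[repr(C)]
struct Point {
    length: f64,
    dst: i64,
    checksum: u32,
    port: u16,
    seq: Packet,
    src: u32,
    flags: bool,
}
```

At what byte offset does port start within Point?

Packet: 0..8  version  (8B, 8-aligned); 8..16  proto  (8B, 8-aligned); 16..18  window  (2B, 2-aligned); 18..19  ttl  (1B, 1-aligned); 19..24  -- tail padding (5B); sizeof = 24, alignof = 8
0..8  length  (8B, 8-aligned)
8..16  dst  (8B, 8-aligned)
16..20  checksum  (4B, 4-aligned)
20..22  port  (2B, 2-aligned)

20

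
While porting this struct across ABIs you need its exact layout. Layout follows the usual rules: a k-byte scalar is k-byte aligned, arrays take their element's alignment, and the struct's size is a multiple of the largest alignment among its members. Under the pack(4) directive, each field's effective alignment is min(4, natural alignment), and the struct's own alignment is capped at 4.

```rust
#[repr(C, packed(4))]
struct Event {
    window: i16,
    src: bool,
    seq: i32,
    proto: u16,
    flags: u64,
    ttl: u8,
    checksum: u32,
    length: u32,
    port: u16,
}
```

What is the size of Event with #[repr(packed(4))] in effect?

36

window at 0 (size 2, align 2) → ends 2
src at 2 (size 1, align 1) → ends 3
pad 1 to align 4 for seq
seq at 4 (size 4, align 4) → ends 8
proto at 8 (size 2, align 2) → ends 10
pad 2 to align 4 for flags
flags at 12 (size 8, align 4) → ends 20
ttl at 20 (size 1, align 1) → ends 21
pad 3 to align 4 for checksum
checksum at 24 (size 4, align 4) → ends 28
length at 28 (size 4, align 4) → ends 32
port at 32 (size 2, align 2) → ends 34
tail pad 2 to reach multiple of 4
total 36 bytes, alignment 4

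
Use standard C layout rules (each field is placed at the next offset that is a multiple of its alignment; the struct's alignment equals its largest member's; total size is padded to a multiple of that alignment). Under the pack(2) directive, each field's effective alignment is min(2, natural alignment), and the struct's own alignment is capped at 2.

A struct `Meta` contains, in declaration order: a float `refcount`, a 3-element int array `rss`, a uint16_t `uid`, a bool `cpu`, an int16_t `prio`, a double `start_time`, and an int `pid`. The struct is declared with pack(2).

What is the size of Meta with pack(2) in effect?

34

refcount at 0 (size 4, align 2) → ends 4
rss at 4 (size 12, align 2) → ends 16
uid at 16 (size 2, align 2) → ends 18
cpu at 18 (size 1, align 1) → ends 19
pad 1 to align 2 for prio
prio at 20 (size 2, align 2) → ends 22
start_time at 22 (size 8, align 2) → ends 30
pid at 30 (size 4, align 2) → ends 34
total 34 bytes, alignment 2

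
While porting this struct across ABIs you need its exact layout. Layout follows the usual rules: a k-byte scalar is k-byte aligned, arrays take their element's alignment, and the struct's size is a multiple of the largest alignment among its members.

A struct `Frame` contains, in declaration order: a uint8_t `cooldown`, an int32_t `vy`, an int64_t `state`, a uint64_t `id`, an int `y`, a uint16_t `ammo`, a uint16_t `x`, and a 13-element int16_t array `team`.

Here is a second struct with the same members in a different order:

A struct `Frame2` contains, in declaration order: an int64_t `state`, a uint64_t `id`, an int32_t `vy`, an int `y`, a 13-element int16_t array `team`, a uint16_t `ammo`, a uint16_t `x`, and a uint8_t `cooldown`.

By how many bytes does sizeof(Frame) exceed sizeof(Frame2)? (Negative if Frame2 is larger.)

cooldown at 0 (size 1, align 1) → ends 1
pad 3 to align 4 for vy
vy at 4 (size 4, align 4) → ends 8
state at 8 (size 8, align 8) → ends 16
id at 16 (size 8, align 8) → ends 24
y at 24 (size 4, align 4) → ends 28
ammo at 28 (size 2, align 2) → ends 30
x at 30 (size 2, align 2) → ends 32
team at 32 (size 26, align 2) → ends 58
tail pad 6 to reach multiple of 8
total 64 bytes, alignment 8
— Frame2 —
state at 0 (size 8, align 8) → ends 8
id at 8 (size 8, align 8) → ends 16
vy at 16 (size 4, align 4) → ends 20
y at 20 (size 4, align 4) → ends 24
team at 24 (size 26, align 2) → ends 50
ammo at 50 (size 2, align 2) → ends 52
x at 52 (size 2, align 2) → ends 54
cooldown at 54 (size 1, align 1) → ends 55
tail pad 1 to reach multiple of 8
total 56 bytes, alignment 8
64 − 56 = 8

8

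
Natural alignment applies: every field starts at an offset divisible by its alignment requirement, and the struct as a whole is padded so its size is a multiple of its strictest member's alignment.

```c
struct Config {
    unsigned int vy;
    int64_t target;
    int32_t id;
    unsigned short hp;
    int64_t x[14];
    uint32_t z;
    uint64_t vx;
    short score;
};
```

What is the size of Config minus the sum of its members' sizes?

0..4  vy  (4B, 4-aligned)
4..8  -- padding (4B)
8..16  target  (8B, 8-aligned)
16..20  id  (4B, 4-aligned)
20..22  hp  (2B, 2-aligned)
22..24  -- padding (2B)
24..136  x  (112B, 8-aligned)
136..140  z  (4B, 4-aligned)
140..144  -- padding (4B)
144..152  vx  (8B, 8-aligned)
152..154  score  (2B, 2-aligned)
154..160  -- tail padding (6B)
sizeof = 160, alignof = 8
data bytes 144, size 160 → padding 16

16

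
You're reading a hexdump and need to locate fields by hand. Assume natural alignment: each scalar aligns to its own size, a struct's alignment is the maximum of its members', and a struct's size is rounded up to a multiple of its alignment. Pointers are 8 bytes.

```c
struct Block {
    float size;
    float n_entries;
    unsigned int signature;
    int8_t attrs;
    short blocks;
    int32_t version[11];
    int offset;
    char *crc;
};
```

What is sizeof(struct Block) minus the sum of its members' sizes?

size at 0 (size 4, align 4) → ends 4
n_entries at 4 (size 4, align 4) → ends 8
signature at 8 (size 4, align 4) → ends 12
attrs at 12 (size 1, align 1) → ends 13
pad 1 to align 2 for blocks
blocks at 14 (size 2, align 2) → ends 16
version at 16 (size 44, align 4) → ends 60
offset at 60 (size 4, align 4) → ends 64
crc at 64 (size 8, align 8) → ends 72
total 72 bytes, alignment 8
data bytes 71, size 72 → padding 1

1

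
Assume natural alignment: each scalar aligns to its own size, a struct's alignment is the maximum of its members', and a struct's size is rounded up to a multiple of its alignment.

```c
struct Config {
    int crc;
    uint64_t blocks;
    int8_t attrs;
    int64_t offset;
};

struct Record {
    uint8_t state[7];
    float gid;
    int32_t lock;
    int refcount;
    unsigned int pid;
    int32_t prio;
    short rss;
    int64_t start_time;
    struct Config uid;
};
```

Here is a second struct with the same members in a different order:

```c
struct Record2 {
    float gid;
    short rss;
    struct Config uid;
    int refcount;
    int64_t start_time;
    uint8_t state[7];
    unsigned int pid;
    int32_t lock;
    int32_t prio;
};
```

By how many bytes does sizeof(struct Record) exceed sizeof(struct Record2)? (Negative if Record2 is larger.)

-8

Config: @0: crc [4B, align 4] → 4; +4 pad (align 8); @8: blocks [8B, align 8] → 16; @16: attrs [1B, align 1] → 17; +7 pad (align 8); @24: offset [8B, align 8] → 32; size 32, align 8
@0: state [7B, align 1] → 7
+1 pad (align 4)
@8: gid [4B, align 4] → 12
@12: lock [4B, align 4] → 16
@16: refcount [4B, align 4] → 20
@20: pid [4B, align 4] → 24
@24: prio [4B, align 4] → 28
@28: rss [2B, align 2] → 30
+2 pad (align 8)
@32: start_time [8B, align 8] → 40
@40: uid [32B, align 8] → 72
size 72, align 8
— Record2 —
@0: gid [4B, align 4] → 4
@4: rss [2B, align 2] → 6
+2 pad (align 8)
@8: uid [32B, align 8] → 40
@40: refcount [4B, align 4] → 44
+4 pad (align 8)
@48: start_time [8B, align 8] → 56
@56: state [7B, align 1] → 63
+1 pad (align 4)
@64: pid [4B, align 4] → 68
@68: lock [4B, align 4] → 72
@72: prio [4B, align 4] → 76
+4 tail pad (align 8)
size 80, align 8
72 − 80 = -8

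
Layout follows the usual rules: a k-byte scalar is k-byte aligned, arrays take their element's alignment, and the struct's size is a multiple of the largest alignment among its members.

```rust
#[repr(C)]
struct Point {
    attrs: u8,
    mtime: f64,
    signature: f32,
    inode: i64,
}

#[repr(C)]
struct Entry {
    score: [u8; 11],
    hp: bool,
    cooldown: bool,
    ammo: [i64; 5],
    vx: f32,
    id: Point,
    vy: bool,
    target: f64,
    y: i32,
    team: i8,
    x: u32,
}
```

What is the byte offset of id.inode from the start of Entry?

Point: @0: attrs [1B, align 1] → 1; +7 pad (align 8); @8: mtime [8B, align 8] → 16; @16: signature [4B, align 4] → 20; +4 pad (align 8); @24: inode [8B, align 8] → 32; size 32, align 8
@0: score [11B, align 1] → 11
@11: hp [1B, align 1] → 12
@12: cooldown [1B, align 1] → 13
+3 pad (align 8)
@16: ammo [40B, align 8] → 56
@56: vx [4B, align 4] → 60
+4 pad (align 8)
@64: id [32B, align 8] → 96
within Point: inode at 24
64 + 24 = 88

88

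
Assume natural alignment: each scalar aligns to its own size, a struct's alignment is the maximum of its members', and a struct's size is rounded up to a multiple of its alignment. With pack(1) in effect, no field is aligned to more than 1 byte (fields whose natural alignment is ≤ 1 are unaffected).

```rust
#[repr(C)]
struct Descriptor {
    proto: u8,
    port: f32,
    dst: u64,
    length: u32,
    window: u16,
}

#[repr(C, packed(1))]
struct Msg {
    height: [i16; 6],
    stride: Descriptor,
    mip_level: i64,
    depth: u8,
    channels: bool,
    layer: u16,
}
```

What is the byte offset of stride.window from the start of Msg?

32

Descriptor: 0..1  proto  (1B, 1-aligned); 1..4  -- padding (3B); 4..8  port  (4B, 4-aligned); 8..16  dst  (8B, 8-aligned); 16..20  length  (4B, 4-aligned); 20..22  window  (2B, 2-aligned); 22..24  -- tail padding (2B); sizeof = 24, alignof = 8
0..12  height  (12B, 1-aligned)
12..36  stride  (24B, 1-aligned)
within Descriptor: window at 20
12 + 20 = 32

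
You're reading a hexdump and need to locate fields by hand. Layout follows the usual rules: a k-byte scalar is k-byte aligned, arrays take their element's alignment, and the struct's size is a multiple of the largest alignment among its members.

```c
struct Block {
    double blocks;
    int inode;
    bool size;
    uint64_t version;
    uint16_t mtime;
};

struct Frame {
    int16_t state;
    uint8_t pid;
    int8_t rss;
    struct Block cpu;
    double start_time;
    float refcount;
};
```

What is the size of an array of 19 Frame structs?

Block: 0..8  blocks  (8B, 8-aligned); 8..12  inode  (4B, 4-aligned); 12..13  size  (1B, 1-aligned); 13..16  -- padding (3B); 16..24  version  (8B, 8-aligned); 24..26  mtime  (2B, 2-aligned); 26..32  -- tail padding (6B); sizeof = 32, alignof = 8
0..2  state  (2B, 2-aligned)
2..3  pid  (1B, 1-aligned)
3..4  rss  (1B, 1-aligned)
4..8  -- padding (4B)
8..40  cpu  (32B, 8-aligned)
40..48  start_time  (8B, 8-aligned)
48..52  refcount  (4B, 4-aligned)
52..56  -- tail padding (4B)
sizeof = 56, alignof = 8
array of 19: 19 × 56 = 1064

1064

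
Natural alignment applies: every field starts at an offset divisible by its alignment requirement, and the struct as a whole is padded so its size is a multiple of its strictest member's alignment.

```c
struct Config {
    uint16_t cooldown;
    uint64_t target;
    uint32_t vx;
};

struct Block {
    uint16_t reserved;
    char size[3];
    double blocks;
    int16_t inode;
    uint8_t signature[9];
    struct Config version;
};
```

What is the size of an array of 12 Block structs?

Config: @0: cooldown [2B, align 2] → 2; +6 pad (align 8); @8: target [8B, align 8] → 16; @16: vx [4B, align 4] → 20; +4 tail pad (align 8); size 24, align 8
@0: reserved [2B, align 2] → 2
@2: size [3B, align 1] → 5
+3 pad (align 8)
@8: blocks [8B, align 8] → 16
@16: inode [2B, align 2] → 18
@18: signature [9B, align 1] → 27
+5 pad (align 8)
@32: version [24B, align 8] → 56
size 56, align 8
array of 12: 12 × 56 = 672

672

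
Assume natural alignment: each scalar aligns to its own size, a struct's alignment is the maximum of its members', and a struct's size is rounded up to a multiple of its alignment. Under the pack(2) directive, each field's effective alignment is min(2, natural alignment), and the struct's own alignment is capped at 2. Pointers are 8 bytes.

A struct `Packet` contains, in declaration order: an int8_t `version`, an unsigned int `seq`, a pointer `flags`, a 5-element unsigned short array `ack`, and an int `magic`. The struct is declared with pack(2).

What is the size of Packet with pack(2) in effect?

28

version at 0 (size 1, align 1) → ends 1
pad 1 to align 2 for seq
seq at 2 (size 4, align 2) → ends 6
flags at 6 (size 8, align 2) → ends 14
ack at 14 (size 10, align 2) → ends 24
magic at 24 (size 4, align 2) → ends 28
total 28 bytes, alignment 2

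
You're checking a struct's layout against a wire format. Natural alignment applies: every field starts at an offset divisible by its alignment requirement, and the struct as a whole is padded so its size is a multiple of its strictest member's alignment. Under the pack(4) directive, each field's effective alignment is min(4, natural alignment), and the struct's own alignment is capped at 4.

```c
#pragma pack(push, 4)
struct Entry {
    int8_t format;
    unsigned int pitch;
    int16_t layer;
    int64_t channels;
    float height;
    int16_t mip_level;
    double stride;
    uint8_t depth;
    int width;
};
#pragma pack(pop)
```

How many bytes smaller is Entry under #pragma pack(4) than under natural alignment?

4

natural layout:
  format at 0 (size 1, align 1) → ends 1
  pad 3 to align 4 for pitch
  pitch at 4 (size 4, align 4) → ends 8
  layer at 8 (size 2, align 2) → ends 10
  pad 6 to align 8 for channels
  channels at 16 (size 8, align 8) → ends 24
  height at 24 (size 4, align 4) → ends 28
  mip_level at 28 (size 2, align 2) → ends 30
  pad 2 to align 8 for stride
  stride at 32 (size 8, align 8) → ends 40
  depth at 40 (size 1, align 1) → ends 41
  pad 3 to align 4 for width
  width at 44 (size 4, align 4) → ends 48
  total 48 bytes, alignment 8
packed(4) layout:
  format at 0 (size 1, align 1) → ends 1
  pad 3 to align 4 for pitch
  pitch at 4 (size 4, align 4) → ends 8
  layer at 8 (size 2, align 2) → ends 10
  pad 2 to align 4 for channels
  channels at 12 (size 8, align 4) → ends 20
  height at 20 (size 4, align 4) → ends 24
  mip_level at 24 (size 2, align 2) → ends 26
  pad 2 to align 4 for stride
  stride at 28 (size 8, align 4) → ends 36
  depth at 36 (size 1, align 1) → ends 37
  pad 3 to align 4 for width
  width at 40 (size 4, align 4) → ends 44
  total 44 bytes, alignment 4
48 − 44 = 4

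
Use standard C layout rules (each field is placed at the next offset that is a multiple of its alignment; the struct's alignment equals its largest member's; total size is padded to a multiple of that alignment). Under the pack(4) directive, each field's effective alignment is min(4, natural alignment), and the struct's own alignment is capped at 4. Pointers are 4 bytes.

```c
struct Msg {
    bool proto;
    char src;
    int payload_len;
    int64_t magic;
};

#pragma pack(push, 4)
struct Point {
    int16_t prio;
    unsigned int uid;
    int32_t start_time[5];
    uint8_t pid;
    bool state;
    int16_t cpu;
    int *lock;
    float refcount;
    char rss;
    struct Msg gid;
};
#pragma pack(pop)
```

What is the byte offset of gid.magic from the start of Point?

52

Msg: @0: proto [1B, align 1] → 1; @1: src [1B, align 1] → 2; +2 pad (align 4); @4: payload_len [4B, align 4] → 8; @8: magic [8B, align 8] → 16; size 16, align 8
@0: prio [2B, align 2] → 2
+2 pad (align 4)
@4: uid [4B, align 4] → 8
@8: start_time [20B, align 4] → 28
@28: pid [1B, align 1] → 29
@29: state [1B, align 1] → 30
@30: cpu [2B, align 2] → 32
@32: lock [4B, align 4] → 36
@36: refcount [4B, align 4] → 40
@40: rss [1B, align 1] → 41
+3 pad (align 4)
@44: gid [16B, align 4] → 60
within Msg: magic at 8
44 + 8 = 52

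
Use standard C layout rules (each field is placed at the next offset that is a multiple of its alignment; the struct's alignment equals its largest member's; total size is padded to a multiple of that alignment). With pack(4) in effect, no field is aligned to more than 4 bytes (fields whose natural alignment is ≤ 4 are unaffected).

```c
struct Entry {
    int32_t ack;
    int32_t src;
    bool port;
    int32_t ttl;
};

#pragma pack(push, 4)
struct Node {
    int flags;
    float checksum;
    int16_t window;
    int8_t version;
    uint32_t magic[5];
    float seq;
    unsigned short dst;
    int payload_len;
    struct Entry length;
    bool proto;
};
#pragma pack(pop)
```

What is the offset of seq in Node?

Entry: ack at 0 (size 4, align 4) → ends 4; src at 4 (size 4, align 4) → ends 8; port at 8 (size 1, align 1) → ends 9; pad 3 to align 4 for ttl; ttl at 12 (size 4, align 4) → ends 16; total 16 bytes, alignment 4
flags at 0 (size 4, align 4) → ends 4
checksum at 4 (size 4, align 4) → ends 8
window at 8 (size 2, align 2) → ends 10
version at 10 (size 1, align 1) → ends 11
pad 1 to align 4 for magic
magic at 12 (size 20, align 4) → ends 32
seq at 32 (size 4, align 4) → ends 36

32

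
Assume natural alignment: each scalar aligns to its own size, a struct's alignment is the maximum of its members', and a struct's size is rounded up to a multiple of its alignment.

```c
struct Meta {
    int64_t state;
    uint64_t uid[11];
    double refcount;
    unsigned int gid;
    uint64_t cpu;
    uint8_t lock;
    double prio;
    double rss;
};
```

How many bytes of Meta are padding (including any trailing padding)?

state at 0 (size 8, align 8) → ends 8
uid at 8 (size 88, align 8) → ends 96
refcount at 96 (size 8, align 8) → ends 104
gid at 104 (size 4, align 4) → ends 108
pad 4 to align 8 for cpu
cpu at 112 (size 8, align 8) → ends 120
lock at 120 (size 1, align 1) → ends 121
pad 7 to align 8 for prio
prio at 128 (size 8, align 8) → ends 136
rss at 136 (size 8, align 8) → ends 144
total 144 bytes, alignment 8
data bytes 133, size 144 → padding 11

11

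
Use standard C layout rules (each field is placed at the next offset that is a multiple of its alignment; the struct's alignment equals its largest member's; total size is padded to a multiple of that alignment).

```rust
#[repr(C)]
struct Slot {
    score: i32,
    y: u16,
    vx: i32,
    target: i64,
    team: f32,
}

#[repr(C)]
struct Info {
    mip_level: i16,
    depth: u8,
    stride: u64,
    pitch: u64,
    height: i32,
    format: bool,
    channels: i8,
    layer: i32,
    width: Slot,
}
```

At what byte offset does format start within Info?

28

Slot: score at 0 (size 4, align 4) → ends 4; y at 4 (size 2, align 2) → ends 6; pad 2 to align 4 for vx; vx at 8 (size 4, align 4) → ends 12; pad 4 to align 8 for target; target at 16 (size 8, align 8) → ends 24; team at 24 (size 4, align 4) → ends 28; tail pad 4 to reach multiple of 8; total 32 bytes, alignment 8
mip_level at 0 (size 2, align 2) → ends 2
depth at 2 (size 1, align 1) → ends 3
pad 5 to align 8 for stride
stride at 8 (size 8, align 8) → ends 16
pitch at 16 (size 8, align 8) → ends 24
height at 24 (size 4, align 4) → ends 28
format at 28 (size 1, align 1) → ends 29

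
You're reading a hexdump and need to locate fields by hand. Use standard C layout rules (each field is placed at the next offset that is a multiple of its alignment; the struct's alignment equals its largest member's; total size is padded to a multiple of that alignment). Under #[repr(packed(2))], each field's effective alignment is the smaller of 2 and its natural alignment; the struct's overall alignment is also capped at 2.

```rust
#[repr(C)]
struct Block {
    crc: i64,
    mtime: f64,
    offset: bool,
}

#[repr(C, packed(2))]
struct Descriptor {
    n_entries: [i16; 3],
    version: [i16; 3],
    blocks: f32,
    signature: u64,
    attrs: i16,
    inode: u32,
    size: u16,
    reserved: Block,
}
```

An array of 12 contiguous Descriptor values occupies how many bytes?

Block: @0: crc [8B, align 8] → 8; @8: mtime [8B, align 8] → 16; @16: offset [1B, align 1] → 17; +7 tail pad (align 8); size 24, align 8
@0: n_entries [6B, align 2] → 6
@6: version [6B, align 2] → 12
@12: blocks [4B, align 2] → 16
@16: signature [8B, align 2] → 24
@24: attrs [2B, align 2] → 26
@26: inode [4B, align 2] → 30
@30: size [2B, align 2] → 32
@32: reserved [24B, align 2] → 56
size 56, align 2
array of 12: 12 × 56 = 672

672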